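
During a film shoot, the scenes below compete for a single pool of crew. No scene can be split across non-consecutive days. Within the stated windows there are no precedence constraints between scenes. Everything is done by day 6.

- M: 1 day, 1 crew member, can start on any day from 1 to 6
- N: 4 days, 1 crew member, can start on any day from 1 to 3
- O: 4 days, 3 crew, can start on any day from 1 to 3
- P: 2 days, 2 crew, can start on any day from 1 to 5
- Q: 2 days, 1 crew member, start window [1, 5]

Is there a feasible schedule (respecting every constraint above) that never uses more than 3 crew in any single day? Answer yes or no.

Total crew member-days = 23; over 6 days the average is 23/6 > 3, so some day must exceed 3.

no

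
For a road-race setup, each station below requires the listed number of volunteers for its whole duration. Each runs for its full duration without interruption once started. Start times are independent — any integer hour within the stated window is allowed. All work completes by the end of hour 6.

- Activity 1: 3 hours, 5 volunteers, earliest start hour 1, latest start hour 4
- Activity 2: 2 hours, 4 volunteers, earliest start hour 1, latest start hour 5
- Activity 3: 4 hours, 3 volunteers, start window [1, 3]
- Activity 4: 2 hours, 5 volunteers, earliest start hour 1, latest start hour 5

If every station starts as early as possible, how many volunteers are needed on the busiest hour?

Early-start schedule: Activity 1@1, Activity 2@1, Activity 3@1, Activity 4@1.
Load per hour: hour 1: 17, hour 2: 17, hour 3: 8, hour 4: 3, hour 5: 0, hour 6: 0.
Peak is 17.

17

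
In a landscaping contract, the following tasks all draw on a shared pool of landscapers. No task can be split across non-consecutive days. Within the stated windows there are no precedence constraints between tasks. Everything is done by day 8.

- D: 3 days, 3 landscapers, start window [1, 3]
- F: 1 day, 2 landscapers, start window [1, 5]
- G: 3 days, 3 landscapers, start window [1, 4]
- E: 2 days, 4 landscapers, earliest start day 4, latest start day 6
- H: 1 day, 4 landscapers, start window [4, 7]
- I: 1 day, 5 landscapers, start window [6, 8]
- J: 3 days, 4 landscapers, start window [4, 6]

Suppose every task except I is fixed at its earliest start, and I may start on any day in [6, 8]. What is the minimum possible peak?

I@6: d1:8  d2:6  d3:6  d4:12  d5:8  d6:9  d7:0  d8:0 → peak 12
I@7: d1:8  d2:6  d3:6  d4:12  d5:8  d6:4  d7:5  d8:0 → peak 12
I@8: d1:8  d2:6  d3:6  d4:12  d5:8  d6:4  d7:0  d8:5 → peak 12
Best is I@6, peak 12.

12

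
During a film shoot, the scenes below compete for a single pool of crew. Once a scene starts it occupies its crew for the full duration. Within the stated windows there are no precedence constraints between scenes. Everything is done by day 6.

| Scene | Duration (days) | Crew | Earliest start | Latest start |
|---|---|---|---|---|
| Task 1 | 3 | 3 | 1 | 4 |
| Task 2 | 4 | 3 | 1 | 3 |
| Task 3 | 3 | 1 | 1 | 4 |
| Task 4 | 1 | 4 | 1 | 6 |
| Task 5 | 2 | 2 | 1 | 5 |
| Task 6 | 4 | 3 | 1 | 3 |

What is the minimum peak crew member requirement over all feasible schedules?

Early-start (Task 1@1, Task 2@1, Task 3@1, Task 4@1, Task 5@1, Task 6@1) gives peak 16: d1:16  d2:12  d3:10  d4:6  d5:0  d6:0.
Shift Task 3→4, Task 4→5, Task 6→3.
Schedule Task 1@1, Task 2@1, Task 3@4, Task 4@5, Task 5@1, Task 6@3: d1:8  d2:8  d3:9  d4:7  d5:8  d6:4 — peak 9.

9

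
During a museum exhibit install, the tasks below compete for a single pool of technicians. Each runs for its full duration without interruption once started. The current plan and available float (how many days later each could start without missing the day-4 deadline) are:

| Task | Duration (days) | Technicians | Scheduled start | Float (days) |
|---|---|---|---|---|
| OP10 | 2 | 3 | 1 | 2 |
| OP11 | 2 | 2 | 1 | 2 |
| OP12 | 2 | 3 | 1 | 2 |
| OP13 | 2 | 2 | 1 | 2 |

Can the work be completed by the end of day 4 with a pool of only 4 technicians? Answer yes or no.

no

Total technician-days = 20; over 4 days the average is 20/4 > 4, so some day must exceed 4.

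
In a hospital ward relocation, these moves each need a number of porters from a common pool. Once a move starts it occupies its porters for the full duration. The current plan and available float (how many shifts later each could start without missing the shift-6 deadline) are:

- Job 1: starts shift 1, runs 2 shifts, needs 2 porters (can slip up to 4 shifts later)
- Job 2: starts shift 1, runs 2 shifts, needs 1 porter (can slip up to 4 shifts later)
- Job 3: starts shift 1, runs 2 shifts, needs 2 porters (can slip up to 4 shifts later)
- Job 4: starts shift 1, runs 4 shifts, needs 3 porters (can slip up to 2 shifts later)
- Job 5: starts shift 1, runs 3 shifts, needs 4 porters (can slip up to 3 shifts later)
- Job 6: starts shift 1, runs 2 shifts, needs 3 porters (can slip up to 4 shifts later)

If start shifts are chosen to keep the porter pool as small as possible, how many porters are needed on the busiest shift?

Early-start (Job 1@1, Job 2@1, Job 3@1, Job 4@1, Job 5@1, Job 6@1) gives peak 15: s1:15  s2:15  s3:7  s4:3  s5:0  s6:0.
Shift Job 5→3, Job 6→5.
Schedule Job 1@1, Job 2@1, Job 3@1, Job 4@1, Job 5@3, Job 6@5: s1:8  s2:8  s3:7  s4:7  s5:7  s6:3 — peak 8.

8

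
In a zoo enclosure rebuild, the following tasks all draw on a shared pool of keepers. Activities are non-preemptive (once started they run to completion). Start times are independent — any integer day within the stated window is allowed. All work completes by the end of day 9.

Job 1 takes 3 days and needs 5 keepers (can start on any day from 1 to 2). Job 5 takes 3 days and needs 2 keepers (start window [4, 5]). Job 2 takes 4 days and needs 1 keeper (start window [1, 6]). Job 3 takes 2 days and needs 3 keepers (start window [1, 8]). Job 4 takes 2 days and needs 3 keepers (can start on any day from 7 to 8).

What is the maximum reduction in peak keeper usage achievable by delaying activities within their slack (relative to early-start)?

Early-start peak: d1:9  d2:9  d3:6  d4:3  d5:2  d6:2  d7:3  d8:3  d9:0 ⇒ 9.
Leveled (Job 1@1, Job 5@4, Job 2@6, Job 3@4, Job 4@7): d1:5  d2:5  d3:5  d4:5  d5:5  d6:3  d7:4  d8:4  d9:1 ⇒ 5.
Reduction 9 − 5 = 4.

4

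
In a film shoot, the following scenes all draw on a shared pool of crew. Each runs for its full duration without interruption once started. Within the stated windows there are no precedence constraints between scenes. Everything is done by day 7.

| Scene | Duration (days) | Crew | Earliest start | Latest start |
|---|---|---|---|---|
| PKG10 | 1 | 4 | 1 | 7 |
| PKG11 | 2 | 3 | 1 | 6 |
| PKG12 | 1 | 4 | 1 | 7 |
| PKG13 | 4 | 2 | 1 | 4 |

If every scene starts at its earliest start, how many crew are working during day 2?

5

At early start, day 2 has: PKG11, PKG13.
Demand: 3 + 2 = 5.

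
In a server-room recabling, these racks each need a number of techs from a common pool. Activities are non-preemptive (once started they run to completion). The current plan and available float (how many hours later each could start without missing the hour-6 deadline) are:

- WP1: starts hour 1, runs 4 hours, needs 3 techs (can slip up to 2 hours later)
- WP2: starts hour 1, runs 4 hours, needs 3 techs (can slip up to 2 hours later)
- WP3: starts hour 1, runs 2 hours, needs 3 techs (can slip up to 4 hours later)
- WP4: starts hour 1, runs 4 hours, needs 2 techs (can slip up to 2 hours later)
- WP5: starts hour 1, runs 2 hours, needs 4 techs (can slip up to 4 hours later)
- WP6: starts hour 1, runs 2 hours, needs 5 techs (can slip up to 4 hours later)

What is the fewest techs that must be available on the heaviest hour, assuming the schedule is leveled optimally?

10

Early-start (WP1@1, WP2@1, WP3@1, WP4@1, WP5@1, WP6@1) gives peak 20: h1:20  h2:20  h3:8  h4:8  h5:0  h6:0.
Shift WP3→5, WP4→3, WP6→5.
Schedule WP1@1, WP2@1, WP3@5, WP4@3, WP5@1, WP6@5: h1:10  h2:10  h3:8  h4:8  h5:10  h6:10 — peak 10.
Total tech-hours = 56 over 6 hours ⇒ peak ≥ ⌈56/6⌉ = 10, so 10 is optimal.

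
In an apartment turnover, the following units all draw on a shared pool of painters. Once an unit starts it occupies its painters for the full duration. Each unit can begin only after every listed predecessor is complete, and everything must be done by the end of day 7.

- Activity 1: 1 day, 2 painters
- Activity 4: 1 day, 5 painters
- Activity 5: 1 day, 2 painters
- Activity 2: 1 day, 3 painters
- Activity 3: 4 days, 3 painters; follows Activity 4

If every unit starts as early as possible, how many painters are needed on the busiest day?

12

Early-start schedule: Activity 1@1, Activity 4@1, Activity 5@1, Activity 2@1, Activity 3@2.
Load per day: day 1: 12, day 2: 3, day 3: 3, day 4: 3, day 5: 3, day 6: 0, day 7: 0.
Peak is 12.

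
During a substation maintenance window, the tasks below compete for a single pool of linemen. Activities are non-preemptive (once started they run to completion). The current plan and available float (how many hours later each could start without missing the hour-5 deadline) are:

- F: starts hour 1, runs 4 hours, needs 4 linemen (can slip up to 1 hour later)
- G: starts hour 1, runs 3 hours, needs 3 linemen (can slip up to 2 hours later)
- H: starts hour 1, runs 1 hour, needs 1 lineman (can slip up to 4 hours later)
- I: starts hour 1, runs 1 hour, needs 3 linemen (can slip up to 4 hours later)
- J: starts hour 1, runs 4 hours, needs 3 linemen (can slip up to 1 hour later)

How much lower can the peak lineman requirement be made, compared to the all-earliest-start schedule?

4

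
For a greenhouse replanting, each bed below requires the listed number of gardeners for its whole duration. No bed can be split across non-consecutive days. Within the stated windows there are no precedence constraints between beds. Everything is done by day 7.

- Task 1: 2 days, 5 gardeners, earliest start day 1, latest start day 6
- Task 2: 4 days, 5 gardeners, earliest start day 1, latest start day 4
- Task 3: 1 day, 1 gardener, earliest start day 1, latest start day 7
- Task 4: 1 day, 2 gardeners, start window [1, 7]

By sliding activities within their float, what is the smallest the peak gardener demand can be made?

Early-start (Task 1@1, Task 2@1, Task 3@1, Task 4@1) gives peak 13: d1:13  d2:10  d3:5  d4:5  d5:0  d6:0  d7:0.
Shift Task 2→3, Task 3→7, Task 4→7.
Schedule Task 1@1, Task 2@3, Task 3@7, Task 4@7: d1:5  d2:5  d3:5  d4:5  d5:5  d6:5  d7:3 — peak 5.
Total gardener-days = 33 over 7 days ⇒ peak ≥ ⌈33/7⌉ = 5, so 5 is optimal.

5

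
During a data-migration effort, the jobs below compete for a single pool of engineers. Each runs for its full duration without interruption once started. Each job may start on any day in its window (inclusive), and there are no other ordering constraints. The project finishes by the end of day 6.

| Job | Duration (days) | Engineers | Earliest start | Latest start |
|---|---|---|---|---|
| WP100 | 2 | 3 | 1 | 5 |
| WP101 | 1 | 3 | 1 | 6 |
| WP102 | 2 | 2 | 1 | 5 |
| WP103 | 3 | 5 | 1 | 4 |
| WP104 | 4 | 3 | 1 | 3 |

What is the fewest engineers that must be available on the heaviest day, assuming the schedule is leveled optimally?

8

Early-start (WP100@1, WP101@1, WP102@1, WP103@1, WP104@1) gives peak 16: d1:16  d2:13  d3:8  d4:3  d5:0  d6:0.
Shift WP103→3, WP104→2.
Schedule WP100@1, WP101@1, WP102@1, WP103@3, WP104@2: d1:8  d2:8  d3:8  d4:8  d5:8  d6:0 — peak 8.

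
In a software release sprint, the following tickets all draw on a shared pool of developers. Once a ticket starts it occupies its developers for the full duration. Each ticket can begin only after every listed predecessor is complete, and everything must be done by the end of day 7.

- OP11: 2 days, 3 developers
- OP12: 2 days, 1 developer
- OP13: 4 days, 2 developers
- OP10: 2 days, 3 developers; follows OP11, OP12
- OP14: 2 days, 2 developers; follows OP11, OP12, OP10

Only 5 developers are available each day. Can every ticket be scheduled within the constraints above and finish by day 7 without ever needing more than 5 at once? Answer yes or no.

Schedule OP11@1, OP12@1, OP13@3, OP10@3, OP14@5: d1:4  d2:4  d3:5  d4:5  d5:4  d6:4  d7:0 — peak 5 ≤ 5.

yes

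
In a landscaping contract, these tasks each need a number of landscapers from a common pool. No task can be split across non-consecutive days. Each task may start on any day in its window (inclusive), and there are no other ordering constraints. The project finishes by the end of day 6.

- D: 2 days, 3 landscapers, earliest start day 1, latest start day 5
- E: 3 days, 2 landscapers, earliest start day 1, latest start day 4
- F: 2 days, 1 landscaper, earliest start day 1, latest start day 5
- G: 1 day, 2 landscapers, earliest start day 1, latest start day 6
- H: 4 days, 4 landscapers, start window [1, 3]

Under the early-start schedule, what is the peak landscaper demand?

12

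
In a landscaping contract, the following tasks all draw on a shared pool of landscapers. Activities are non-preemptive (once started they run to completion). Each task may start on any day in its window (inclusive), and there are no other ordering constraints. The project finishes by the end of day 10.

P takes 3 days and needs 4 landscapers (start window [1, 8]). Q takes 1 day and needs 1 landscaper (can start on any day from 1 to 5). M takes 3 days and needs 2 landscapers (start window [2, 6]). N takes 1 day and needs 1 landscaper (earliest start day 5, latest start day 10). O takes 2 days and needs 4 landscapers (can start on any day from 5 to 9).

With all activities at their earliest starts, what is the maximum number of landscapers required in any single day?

Early-start schedule: P@1, Q@1, M@2, N@5, O@5.
Load per day: day 1: 5, day 2: 6, day 3: 6, day 4: 2, day 5: 5, day 6: 4, day 7: 0, day 8: 0, day 9: 0, day 10: 0.
Peak is 6.

6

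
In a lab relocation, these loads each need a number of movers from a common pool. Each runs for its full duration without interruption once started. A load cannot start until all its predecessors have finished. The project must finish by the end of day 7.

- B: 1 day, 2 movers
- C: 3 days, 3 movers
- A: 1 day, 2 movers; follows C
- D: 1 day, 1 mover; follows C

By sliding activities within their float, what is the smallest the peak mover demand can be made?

Early-start (B@1, C@1, A@4, D@4) gives peak 5: d1:5  d2:3  d3:3  d4:3  d5:0  d6:0  d7:0.
Shift C→2, A→5, D→5.
Schedule B@1, C@2, A@5, D@5: d1:2  d2:3  d3:3  d4:3  d5:3  d6:0  d7:0 — peak 3.

3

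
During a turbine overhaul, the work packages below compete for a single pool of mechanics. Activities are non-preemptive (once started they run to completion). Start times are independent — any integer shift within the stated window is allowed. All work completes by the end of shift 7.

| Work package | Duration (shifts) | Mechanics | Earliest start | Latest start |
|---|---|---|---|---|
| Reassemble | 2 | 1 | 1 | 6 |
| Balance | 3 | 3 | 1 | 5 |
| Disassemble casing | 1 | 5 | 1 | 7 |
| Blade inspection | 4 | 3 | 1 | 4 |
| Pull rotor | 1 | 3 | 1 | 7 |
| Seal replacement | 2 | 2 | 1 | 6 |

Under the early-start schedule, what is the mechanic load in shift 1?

17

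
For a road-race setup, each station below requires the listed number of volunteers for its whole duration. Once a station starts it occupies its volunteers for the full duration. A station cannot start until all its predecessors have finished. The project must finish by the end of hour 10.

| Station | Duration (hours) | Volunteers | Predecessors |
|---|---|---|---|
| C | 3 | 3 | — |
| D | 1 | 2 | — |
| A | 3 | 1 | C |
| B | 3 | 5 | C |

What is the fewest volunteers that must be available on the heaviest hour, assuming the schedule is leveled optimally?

5

Early-start (C@1, D@1, A@4, B@4) gives peak 6: h1:5  h2:3  h3:3  h4:6  h5:6  h6:6  h7:0  h8:0  h9:0  h10:0.
Shift B→7.
Schedule C@1, D@1, A@4, B@7: h1:5  h2:3  h3:3  h4:1  h5:1  h6:1  h7:5  h8:5  h9:5  h10:0 — peak 5.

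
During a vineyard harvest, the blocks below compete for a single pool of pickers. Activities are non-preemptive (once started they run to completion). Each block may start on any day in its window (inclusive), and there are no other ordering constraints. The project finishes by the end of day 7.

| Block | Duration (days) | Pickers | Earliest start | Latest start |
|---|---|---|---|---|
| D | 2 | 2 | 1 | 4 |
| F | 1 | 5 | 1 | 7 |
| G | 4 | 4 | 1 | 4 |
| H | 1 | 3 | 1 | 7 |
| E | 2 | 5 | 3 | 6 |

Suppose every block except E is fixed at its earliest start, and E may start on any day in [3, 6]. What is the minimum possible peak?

14

E@3: d1:14  d2:6  d3:9  d4:9  d5:0  d6:0  d7:0 → peak 14
E@4: d1:14  d2:6  d3:4  d4:9  d5:5  d6:0  d7:0 → peak 14
E@5: d1:14  d2:6  d3:4  d4:4  d5:5  d6:5  d7:0 → peak 14
E@6: d1:14  d2:6  d3:4  d4:4  d5:0  d6:5  d7:5 → peak 14
Best is E@3, peak 14.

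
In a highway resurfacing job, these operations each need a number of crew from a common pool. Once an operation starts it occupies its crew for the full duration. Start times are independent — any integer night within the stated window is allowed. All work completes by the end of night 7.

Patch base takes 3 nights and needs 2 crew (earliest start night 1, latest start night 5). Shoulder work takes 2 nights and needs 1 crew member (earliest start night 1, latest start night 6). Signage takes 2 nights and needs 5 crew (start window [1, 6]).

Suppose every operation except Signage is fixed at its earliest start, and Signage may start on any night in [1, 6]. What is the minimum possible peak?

5

Signage@1: n1:8  n2:8  n3:2  n4:0  n5:0  n6:0  n7:0 → peak 8
Signage@2: n1:3  n2:8  n3:7  n4:0  n5:0  n6:0  n7:0 → peak 8
Signage@3: n1:3  n2:3  n3:7  n4:5  n5:0  n6:0  n7:0 → peak 7
Signage@4: n1:3  n2:3  n3:2  n4:5  n5:5  n6:0  n7:0 → peak 5
Signage@5: n1:3  n2:3  n3:2  n4:0  n5:5  n6:5  n7:0 → peak 5
Signage@6: n1:3  n2:3  n3:2  n4:0  n5:0  n6:5  n7:5 → peak 5
Best is Signage@4, peak 5.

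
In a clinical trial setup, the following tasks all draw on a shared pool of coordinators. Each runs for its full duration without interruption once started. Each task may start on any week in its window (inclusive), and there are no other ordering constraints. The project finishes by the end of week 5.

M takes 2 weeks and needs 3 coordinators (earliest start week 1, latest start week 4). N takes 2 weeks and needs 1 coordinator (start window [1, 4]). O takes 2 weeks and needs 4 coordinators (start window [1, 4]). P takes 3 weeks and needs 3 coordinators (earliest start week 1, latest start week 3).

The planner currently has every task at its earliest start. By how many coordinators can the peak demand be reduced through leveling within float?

5

Early-start peak: w1:11  w2:11  w3:3  w4:0  w5:0 ⇒ 11.
Leveled (M@1, N@3, O@4, P@1): w1:6  w2:6  w3:4  w4:5  w5:4 ⇒ 6.
Reduction 11 − 6 = 5.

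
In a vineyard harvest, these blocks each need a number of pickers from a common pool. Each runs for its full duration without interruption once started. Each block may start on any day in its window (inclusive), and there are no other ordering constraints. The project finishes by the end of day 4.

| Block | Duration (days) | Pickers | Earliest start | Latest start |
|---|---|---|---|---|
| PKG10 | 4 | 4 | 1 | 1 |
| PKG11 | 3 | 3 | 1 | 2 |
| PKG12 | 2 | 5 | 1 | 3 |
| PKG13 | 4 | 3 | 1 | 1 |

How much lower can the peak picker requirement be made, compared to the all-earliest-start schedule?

Early-start peak: d1:15  d2:15  d3:10  d4:7 ⇒ 15.
Leveled (PKG10@1, PKG11@1, PKG12@1, PKG13@1): d1:15  d2:15  d3:10  d4:7 ⇒ 15.
Reduction 15 − 15 = 0.

0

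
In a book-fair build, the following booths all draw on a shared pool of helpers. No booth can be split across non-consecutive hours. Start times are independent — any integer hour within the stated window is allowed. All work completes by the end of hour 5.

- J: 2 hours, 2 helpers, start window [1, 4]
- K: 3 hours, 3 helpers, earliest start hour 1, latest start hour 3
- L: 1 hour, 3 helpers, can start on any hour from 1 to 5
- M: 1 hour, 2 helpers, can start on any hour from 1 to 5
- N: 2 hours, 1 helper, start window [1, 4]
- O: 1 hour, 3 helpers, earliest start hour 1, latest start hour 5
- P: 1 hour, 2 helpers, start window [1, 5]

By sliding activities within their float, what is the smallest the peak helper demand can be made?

6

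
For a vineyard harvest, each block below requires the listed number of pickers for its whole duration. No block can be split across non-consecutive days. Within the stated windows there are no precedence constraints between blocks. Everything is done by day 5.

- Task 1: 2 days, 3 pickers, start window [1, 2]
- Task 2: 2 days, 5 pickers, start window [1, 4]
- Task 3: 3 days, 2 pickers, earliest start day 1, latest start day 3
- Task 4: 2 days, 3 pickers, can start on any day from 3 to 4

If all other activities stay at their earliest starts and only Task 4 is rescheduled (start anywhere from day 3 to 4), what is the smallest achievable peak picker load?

10

Task 4@3: d1:10  d2:10  d3:5  d4:3  d5:0 → peak 10
Task 4@4: d1:10  d2:10  d3:2  d4:3  d5:3 → peak 10
Best is Task 4@3, peak 10.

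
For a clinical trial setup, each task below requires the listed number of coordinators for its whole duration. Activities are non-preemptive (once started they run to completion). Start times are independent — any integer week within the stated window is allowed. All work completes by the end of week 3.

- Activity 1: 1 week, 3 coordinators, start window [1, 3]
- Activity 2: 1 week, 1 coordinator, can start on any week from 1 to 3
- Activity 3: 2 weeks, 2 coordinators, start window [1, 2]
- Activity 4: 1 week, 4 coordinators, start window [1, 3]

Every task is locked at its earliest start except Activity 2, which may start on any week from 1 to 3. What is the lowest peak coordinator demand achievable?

9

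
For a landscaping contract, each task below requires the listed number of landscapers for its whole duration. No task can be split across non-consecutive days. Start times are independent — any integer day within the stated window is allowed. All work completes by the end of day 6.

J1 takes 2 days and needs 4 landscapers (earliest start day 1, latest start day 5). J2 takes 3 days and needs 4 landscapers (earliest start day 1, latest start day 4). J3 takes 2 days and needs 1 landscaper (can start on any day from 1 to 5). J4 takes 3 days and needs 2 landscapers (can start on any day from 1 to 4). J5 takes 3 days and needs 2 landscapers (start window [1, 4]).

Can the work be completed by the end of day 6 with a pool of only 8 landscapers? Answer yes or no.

Schedule J1@1, J2@3, J3@1, J4@1, J5@4: d1:7  d2:7  d3:6  d4:6  d5:6  d6:2 — peak 7 ≤ 8.

yes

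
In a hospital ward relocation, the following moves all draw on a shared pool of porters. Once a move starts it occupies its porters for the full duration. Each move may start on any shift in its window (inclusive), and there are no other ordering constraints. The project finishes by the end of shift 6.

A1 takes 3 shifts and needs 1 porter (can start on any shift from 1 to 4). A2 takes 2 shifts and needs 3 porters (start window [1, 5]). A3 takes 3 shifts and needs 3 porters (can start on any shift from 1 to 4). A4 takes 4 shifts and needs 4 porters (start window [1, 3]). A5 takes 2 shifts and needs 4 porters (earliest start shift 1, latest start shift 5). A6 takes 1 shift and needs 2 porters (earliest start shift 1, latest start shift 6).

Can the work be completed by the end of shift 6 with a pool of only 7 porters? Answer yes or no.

no

Total porter-shifts = 44; over 6 shifts the average is 44/6 > 7, so some shift must exceed 7.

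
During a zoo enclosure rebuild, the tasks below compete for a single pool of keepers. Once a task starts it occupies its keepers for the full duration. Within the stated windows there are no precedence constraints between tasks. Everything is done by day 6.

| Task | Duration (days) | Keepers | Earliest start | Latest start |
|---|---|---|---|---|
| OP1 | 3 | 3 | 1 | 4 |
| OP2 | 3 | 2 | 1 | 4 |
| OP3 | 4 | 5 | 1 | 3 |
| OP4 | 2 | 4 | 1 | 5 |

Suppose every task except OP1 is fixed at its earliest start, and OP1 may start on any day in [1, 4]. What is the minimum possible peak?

11

OP1@1: d1:14  d2:14  d3:10  d4:5  d5:0  d6:0 → peak 14
OP1@2: d1:11  d2:14  d3:10  d4:8  d5:0  d6:0 → peak 14
OP1@3: d1:11  d2:11  d3:10  d4:8  d5:3  d6:0 → peak 11
OP1@4: d1:11  d2:11  d3:7  d4:8  d5:3  d6:3 → peak 11
Best is OP1@3, peak 11.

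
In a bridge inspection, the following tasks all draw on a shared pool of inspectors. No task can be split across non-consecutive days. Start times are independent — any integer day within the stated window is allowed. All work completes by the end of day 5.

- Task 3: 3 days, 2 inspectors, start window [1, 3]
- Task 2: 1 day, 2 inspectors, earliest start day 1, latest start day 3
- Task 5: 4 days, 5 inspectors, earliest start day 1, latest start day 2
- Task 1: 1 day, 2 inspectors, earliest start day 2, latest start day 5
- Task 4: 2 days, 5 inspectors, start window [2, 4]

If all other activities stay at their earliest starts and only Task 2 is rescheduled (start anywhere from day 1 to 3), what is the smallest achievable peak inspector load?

14

Task 2@1: d1:9  d2:14  d3:12  d4:5  d5:0 → peak 14
Task 2@2: d1:7  d2:16  d3:12  d4:5  d5:0 → peak 16
Task 2@3: d1:7  d2:14  d3:14  d4:5  d5:0 → peak 14
Best is Task 2@1, peak 14.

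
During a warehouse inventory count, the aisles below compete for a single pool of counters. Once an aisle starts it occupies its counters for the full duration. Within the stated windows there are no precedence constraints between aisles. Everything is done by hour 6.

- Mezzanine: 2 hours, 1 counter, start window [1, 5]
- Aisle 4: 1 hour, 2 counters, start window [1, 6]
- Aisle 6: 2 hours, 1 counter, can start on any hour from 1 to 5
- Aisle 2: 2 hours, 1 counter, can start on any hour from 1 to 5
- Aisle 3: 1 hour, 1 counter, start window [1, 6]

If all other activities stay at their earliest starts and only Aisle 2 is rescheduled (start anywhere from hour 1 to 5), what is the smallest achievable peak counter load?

Aisle 2@1: h1:6  h2:3  h3:0  h4:0  h5:0  h6:0 → peak 6
Aisle 2@2: h1:5  h2:3  h3:1  h4:0  h5:0  h6:0 → peak 5
Aisle 2@3: h1:5  h2:2  h3:1  h4:1  h5:0  h6:0 → peak 5
Aisle 2@4: h1:5  h2:2  h3:0  h4:1  h5:1  h6:0 → peak 5
Aisle 2@5: h1:5  h2:2  h3:0  h4:0  h5:1  h6:1 → peak 5
Best is Aisle 2@2, peak 5.

5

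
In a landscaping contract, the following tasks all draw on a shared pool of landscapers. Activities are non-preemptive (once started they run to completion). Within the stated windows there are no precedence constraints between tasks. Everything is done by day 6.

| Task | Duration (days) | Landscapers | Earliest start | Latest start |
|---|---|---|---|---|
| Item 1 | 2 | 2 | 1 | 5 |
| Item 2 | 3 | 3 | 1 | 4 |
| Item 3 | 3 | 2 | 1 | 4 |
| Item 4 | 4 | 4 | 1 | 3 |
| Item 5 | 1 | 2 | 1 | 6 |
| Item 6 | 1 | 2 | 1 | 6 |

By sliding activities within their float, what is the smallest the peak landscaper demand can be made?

Early-start (Item 1@1, Item 2@1, Item 3@1, Item 4@1, Item 5@1, Item 6@1) gives peak 15: d1:15  d2:11  d3:9  d4:4  d5:0  d6:0.
Shift Item 3→4, Item 4→3, Item 6→2.
Schedule Item 1@1, Item 2@1, Item 3@4, Item 4@3, Item 5@1, Item 6@2: d1:7  d2:7  d3:7  d4:6  d5:6  d6:6 — peak 7.
Total landscaper-days = 39 over 6 days ⇒ peak ≥ ⌈39/6⌉ = 7, so 7 is optimal.

7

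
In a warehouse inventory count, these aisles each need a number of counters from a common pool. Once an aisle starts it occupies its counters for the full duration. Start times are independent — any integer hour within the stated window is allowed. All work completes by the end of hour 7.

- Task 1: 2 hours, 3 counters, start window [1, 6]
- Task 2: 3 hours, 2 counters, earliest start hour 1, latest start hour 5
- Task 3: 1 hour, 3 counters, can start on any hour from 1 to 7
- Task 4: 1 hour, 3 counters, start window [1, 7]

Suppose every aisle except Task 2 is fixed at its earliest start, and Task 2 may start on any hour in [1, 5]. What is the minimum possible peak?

Task 2@1: h1:11  h2:5  h3:2  h4:0  h5:0  h6:0  h7:0 → peak 11
Task 2@2: h1:9  h2:5  h3:2  h4:2  h5:0  h6:0  h7:0 → peak 9
Task 2@3: h1:9  h2:3  h3:2  h4:2  h5:2  h6:0  h7:0 → peak 9
Task 2@4: h1:9  h2:3  h3:0  h4:2  h5:2  h6:2  h7:0 → peak 9
Task 2@5: h1:9  h2:3  h3:0  h4:0  h5:2  h6:2  h7:2 → peak 9
Best is Task 2@2, peak 9.

9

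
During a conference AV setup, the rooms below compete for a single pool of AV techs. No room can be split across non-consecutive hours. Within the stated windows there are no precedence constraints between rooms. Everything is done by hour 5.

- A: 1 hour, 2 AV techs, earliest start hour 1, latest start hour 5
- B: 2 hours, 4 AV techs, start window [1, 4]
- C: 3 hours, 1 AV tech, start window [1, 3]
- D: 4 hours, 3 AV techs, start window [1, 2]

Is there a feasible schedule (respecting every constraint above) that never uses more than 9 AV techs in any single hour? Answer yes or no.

Schedule A@1, B@1, C@3, D@2: h1:6  h2:7  h3:4  h4:4  h5:4 — peak 7 ≤ 9.

yes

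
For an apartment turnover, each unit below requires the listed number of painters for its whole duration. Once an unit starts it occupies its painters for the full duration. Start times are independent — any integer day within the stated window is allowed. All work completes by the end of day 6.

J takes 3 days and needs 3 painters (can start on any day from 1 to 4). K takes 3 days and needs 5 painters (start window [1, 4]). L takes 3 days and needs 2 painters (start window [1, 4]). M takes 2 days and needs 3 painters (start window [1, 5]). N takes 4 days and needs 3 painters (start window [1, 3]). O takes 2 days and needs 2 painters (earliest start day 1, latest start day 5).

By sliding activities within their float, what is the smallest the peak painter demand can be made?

Early-start (J@1, K@1, L@1, M@1, N@1, O@1) gives peak 18: d1:18  d2:18  d3:13  d4:3  d5:0  d6:0.
Shift K→4, N→3.
Schedule J@1, K@4, L@1, M@1, N@3, O@1: d1:10  d2:10  d3:8  d4:8  d5:8  d6:8 — peak 10.

10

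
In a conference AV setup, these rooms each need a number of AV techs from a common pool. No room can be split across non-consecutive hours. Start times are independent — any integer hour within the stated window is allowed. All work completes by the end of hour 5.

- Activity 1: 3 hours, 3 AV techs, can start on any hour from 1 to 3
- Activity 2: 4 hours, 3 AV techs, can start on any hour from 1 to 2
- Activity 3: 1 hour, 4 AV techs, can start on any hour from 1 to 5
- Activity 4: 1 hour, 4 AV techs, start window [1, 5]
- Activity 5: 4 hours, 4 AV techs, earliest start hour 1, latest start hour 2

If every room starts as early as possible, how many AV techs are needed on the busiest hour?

Early-start schedule: Activity 1@1, Activity 2@1, Activity 3@1, Activity 4@1, Activity 5@1.
Load per hour: hour 1: 18, hour 2: 10, hour 3: 10, hour 4: 7, hour 5: 0.
Peak is 18.

18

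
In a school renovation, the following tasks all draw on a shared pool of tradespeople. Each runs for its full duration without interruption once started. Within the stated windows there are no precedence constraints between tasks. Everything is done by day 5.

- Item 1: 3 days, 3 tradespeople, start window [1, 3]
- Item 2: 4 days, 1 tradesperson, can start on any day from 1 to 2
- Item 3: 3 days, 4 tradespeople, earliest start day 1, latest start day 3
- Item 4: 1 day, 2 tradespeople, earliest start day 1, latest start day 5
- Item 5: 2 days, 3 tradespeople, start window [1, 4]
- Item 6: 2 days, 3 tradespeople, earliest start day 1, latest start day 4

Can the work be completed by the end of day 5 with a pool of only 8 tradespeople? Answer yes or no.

yes

Schedule Item 1@1, Item 2@1, Item 3@1, Item 4@5, Item 5@4, Item 6@4: d1:8  d2:8  d3:8  d4:7  d5:8 — peak 8 ≤ 8.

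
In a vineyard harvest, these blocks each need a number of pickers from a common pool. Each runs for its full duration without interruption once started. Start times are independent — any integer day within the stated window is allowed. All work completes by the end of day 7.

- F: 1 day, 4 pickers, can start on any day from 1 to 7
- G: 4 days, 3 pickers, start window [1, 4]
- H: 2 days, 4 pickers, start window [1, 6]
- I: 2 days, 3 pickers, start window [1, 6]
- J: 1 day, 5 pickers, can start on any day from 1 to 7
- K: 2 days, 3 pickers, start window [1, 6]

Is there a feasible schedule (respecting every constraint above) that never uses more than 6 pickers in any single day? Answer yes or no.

no

The minimum achievable peak is 7; 6 < 7, so no feasible schedule stays within the cap.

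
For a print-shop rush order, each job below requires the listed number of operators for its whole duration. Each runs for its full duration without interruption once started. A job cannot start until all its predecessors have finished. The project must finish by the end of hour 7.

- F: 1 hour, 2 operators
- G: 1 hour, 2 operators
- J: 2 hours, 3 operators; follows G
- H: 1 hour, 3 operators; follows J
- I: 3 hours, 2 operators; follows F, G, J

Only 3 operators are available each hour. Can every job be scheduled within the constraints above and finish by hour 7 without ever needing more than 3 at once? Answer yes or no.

no

The minimum achievable peak is 4; 3 < 4, so no feasible schedule stays within the cap.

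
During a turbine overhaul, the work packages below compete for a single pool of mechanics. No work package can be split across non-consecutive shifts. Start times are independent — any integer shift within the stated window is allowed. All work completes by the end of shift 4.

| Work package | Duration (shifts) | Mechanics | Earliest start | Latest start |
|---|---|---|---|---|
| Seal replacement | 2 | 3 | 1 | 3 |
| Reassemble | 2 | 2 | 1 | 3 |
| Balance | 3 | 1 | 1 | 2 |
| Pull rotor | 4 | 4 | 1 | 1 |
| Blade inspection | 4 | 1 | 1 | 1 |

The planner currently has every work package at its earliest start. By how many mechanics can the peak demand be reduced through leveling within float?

2

Early-start peak: s1:11  s2:11  s3:6  s4:5 ⇒ 11.
Leveled (Seal replacement@1, Reassemble@3, Balance@1, Pull rotor@1, Blade inspection@1): s1:9  s2:9  s3:8  s4:7 ⇒ 9.
Reduction 11 − 9 = 2.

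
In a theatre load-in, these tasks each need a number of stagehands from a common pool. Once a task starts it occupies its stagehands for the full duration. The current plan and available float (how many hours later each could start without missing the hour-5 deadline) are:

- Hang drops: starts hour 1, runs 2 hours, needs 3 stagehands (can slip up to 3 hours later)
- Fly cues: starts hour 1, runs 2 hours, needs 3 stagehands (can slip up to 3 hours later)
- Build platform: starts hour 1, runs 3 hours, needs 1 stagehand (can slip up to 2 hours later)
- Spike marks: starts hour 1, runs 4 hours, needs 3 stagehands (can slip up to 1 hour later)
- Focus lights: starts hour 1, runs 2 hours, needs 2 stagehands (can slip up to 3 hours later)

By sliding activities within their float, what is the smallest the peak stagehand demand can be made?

8

Early-start (Hang drops@1, Fly cues@1, Build platform@1, Spike marks@1, Focus lights@1) gives peak 12: h1:12  h2:12  h3:4  h4:3  h5:0.
Shift Fly cues→3, Focus lights→4.
Schedule Hang drops@1, Fly cues@3, Build platform@1, Spike marks@1, Focus lights@4: h1:7  h2:7  h3:7  h4:8  h5:2 — peak 8.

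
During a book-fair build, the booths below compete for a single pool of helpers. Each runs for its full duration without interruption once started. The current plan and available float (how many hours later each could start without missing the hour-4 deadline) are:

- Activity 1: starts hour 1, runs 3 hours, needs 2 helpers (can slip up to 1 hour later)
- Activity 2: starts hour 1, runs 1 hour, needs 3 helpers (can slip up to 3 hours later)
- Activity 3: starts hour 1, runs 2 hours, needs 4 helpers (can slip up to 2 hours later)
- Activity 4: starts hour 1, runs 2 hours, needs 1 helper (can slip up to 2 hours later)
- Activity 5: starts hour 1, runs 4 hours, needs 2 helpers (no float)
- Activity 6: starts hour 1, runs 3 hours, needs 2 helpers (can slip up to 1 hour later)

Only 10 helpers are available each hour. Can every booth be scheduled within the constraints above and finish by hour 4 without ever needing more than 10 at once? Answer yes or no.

yes

Schedule Activity 1@1, Activity 2@1, Activity 3@3, Activity 4@1, Activity 5@1, Activity 6@1: h1:10  h2:7  h3:10  h4:6 — peak 10 ≤ 10.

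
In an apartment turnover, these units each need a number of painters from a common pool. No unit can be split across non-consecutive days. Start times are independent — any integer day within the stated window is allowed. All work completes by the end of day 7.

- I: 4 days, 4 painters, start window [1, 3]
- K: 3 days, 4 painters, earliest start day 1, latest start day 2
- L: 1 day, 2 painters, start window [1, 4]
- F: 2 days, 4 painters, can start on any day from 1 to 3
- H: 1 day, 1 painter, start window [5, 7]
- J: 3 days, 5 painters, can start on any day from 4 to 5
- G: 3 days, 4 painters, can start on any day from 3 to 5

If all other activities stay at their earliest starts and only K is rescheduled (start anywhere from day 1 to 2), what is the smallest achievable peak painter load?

K@1: d1:14  d2:12  d3:12  d4:13  d5:10  d6:5  d7:0 → peak 14
K@2: d1:10  d2:12  d3:12  d4:17  d5:10  d6:5  d7:0 → peak 17
Best is K@1, peak 14.

14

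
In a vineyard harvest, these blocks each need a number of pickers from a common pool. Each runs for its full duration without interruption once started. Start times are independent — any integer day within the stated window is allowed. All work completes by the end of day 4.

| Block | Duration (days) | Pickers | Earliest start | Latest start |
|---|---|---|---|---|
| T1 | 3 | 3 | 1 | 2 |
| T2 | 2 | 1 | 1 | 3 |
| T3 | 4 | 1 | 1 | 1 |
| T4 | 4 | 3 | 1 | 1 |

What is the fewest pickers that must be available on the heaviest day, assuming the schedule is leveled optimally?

Schedule T1@1, T2@1, T3@1, T4@1: d1:8  d2:8  d3:7  d4:4 — peak 8.
No arrangement of the 6 feasible schedules does better.

8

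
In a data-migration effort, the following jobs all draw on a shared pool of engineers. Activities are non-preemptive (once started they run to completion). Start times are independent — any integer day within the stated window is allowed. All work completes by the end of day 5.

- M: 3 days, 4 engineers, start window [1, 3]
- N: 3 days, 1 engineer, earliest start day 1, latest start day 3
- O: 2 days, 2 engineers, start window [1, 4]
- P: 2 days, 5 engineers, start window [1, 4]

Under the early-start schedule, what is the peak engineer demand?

Early-start schedule: M@1, N@1, O@1, P@1.
Load per day: day 1: 12, day 2: 12, day 3: 5, day 4: 0, day 5: 0.
Peak is 12.

12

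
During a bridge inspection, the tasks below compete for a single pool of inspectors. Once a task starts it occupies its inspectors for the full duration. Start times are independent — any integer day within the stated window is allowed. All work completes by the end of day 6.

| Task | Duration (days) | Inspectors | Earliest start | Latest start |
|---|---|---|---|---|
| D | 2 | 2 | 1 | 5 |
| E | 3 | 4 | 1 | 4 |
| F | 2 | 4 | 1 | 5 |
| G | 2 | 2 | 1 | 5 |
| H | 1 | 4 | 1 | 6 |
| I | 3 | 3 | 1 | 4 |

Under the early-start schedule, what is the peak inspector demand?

19

Early-start schedule: D@1, E@1, F@1, G@1, H@1, I@1.
Load per day: day 1: 19, day 2: 15, day 3: 7, day 4: 0, day 5: 0, day 6: 0.
Peak is 19.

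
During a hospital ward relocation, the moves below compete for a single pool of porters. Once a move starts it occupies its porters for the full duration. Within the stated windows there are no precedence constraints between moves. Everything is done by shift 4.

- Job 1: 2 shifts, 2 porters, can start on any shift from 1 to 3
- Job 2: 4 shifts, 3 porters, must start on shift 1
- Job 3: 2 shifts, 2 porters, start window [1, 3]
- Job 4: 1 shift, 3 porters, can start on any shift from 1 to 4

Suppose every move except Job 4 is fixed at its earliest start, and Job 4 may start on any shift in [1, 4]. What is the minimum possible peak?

7

Job 4@1: s1:10  s2:7  s3:3  s4:3 → peak 10
Job 4@2: s1:7  s2:10  s3:3  s4:3 → peak 10
Job 4@3: s1:7  s2:7  s3:6  s4:3 → peak 7
Job 4@4: s1:7  s2:7  s3:3  s4:6 → peak 7
Best is Job 4@3, peak 7.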